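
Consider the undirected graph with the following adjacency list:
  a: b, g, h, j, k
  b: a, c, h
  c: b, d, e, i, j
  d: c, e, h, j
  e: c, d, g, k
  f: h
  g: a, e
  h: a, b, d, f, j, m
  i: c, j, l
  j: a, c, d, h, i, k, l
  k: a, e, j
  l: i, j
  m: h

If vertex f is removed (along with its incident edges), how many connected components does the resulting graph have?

With f gone, the remaining components are: {a, b, c, d, e, g, h, i, j, k, l, m}.
That is 1 component.

1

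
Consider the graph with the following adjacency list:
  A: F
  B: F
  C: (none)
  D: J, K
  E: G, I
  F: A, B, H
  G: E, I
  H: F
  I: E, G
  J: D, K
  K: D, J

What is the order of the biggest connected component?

4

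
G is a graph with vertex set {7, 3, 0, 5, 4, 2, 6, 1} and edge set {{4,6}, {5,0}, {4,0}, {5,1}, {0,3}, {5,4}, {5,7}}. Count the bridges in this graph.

The edges on the cycle 5-4-0-5 are not bridges since each lies on that cycle.
But removing 4—6 disconnects 4 from 6; removing 5—1 disconnects 5 from 1; removing 0—3 disconnects 0 from 3; removing 5—7 disconnects 5 from 7 — these are bridges.
That makes 4 bridges.

4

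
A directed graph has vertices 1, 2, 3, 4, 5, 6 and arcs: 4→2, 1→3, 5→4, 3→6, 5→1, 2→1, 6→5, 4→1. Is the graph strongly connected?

From 5 we can reach every vertex (1, 2, 3, 4, 5, 6), and every vertex can reach 5 (1, 2, 3, 4, 5, 6). So the whole graph is one strongly connected component.

Yes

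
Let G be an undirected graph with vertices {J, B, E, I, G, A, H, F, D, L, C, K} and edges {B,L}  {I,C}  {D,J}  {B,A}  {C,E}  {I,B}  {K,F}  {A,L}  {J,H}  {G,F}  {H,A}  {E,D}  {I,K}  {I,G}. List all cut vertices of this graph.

I

Removing I increases the component count from 1 to 2, so I is a cut vertex.
By contrast removing G leaves 1 component; it is not a cut vertex. No other vertex is a cut vertex either.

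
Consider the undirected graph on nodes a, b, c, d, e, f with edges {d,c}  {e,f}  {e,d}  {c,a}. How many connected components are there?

2

b is isolated — a component by itself.
Starting from a we can reach a, c, d, e, f. That is one component of size 5.
Total: 2 components.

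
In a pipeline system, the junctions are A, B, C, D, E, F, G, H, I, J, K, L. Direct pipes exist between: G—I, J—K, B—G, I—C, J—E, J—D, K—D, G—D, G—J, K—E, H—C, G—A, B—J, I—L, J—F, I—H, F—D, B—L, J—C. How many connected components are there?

1

Starting from A we can reach A, B, C, D, E, F, G, H, I, J, K, L. That is one component of size 12.
Total: 1 component.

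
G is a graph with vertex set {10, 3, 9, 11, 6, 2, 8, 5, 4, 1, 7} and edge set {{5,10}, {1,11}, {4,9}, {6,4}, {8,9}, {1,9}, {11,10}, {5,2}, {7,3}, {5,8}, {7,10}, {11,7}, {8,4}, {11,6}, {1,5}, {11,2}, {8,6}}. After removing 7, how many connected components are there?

With 7 gone, the remaining components are: {3}; {1, 2, 4, 5, 6, 8, 9, 10, 11}.
That is 2 components.

2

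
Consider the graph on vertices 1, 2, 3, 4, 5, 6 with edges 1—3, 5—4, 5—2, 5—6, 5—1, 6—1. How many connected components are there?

Starting from 1 we can reach 1, 2, 3, 4, 5, 6. That is one component of size 6.
Total: 1 component.

1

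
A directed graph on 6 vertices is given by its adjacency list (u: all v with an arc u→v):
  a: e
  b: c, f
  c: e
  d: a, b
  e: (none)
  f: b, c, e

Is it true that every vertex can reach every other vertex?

There is no directed path from b to d, so the graph is not strongly connected.

No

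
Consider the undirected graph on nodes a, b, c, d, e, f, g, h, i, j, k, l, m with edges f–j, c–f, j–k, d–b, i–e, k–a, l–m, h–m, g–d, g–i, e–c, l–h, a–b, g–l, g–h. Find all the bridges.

none

The edges on the cycle g-l-m-h-g are not bridges since each lies on that cycle.
Every edge lies on some cycle, so there are no bridges.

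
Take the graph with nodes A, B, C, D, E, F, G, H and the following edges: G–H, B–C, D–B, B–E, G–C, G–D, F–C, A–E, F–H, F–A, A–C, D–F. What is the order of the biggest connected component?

Starting from A we can reach A, B, C, D, E, F, G, H. That is one component of size 8.
The largest has 8 vertices.

8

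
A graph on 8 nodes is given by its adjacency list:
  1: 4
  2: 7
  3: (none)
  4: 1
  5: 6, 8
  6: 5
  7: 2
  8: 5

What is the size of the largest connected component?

3 is isolated — a component by itself.
Starting from 1 we can reach 1, 4. That is one component of size 2.
Starting from 2 we can reach 2, 7. That is one component of size 2.
Starting from 5 we can reach 5, 6, 8. That is one component of size 3.
The largest has 3 vertices.

3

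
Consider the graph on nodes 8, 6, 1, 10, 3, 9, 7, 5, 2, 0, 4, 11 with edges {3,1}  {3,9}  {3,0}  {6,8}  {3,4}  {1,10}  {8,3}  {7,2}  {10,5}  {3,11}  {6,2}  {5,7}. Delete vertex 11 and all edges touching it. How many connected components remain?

With 11 gone, the remaining components are: {0, 1, 2, 3, 4, 5, 6, 7, 8, 9, 10}.
That is 1 component.

1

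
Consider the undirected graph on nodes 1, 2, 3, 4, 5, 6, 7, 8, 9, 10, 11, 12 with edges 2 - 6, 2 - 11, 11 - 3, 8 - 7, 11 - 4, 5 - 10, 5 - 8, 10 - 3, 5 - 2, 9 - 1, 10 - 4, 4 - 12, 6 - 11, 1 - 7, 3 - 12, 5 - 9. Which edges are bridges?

The edges on the cycle 2-6-11-2 are not bridges since each lies on that cycle.
Every edge lies on some cycle, so there are no bridges.

none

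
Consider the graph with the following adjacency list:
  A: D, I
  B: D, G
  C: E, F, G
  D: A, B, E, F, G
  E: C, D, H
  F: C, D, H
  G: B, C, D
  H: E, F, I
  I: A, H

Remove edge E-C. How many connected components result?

E and C are still connected via E-D-G-C, so the component count stays at 1.

1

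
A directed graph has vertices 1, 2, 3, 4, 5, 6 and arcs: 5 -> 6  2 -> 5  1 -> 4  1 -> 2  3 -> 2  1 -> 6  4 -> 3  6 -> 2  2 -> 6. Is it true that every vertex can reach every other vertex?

No

There is no directed path from 5 to 3, so the graph is not strongly connected.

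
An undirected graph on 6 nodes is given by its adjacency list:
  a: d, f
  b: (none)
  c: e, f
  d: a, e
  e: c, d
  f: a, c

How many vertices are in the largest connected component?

5

b is isolated — a component by itself.
Starting from a we can reach a, c, d, e, f. That is one component of size 5.
The largest has 5 vertices.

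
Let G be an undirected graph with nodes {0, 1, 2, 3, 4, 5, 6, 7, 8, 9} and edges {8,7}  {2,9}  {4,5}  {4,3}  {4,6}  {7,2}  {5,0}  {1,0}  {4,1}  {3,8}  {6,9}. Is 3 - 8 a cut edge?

No

After removing 3 - 8, the path 3-4-6-9-2-7-8 still connects them, so the edge is not a bridge.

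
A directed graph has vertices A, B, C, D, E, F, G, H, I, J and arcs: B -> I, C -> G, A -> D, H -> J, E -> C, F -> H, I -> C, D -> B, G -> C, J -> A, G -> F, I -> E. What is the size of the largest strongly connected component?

10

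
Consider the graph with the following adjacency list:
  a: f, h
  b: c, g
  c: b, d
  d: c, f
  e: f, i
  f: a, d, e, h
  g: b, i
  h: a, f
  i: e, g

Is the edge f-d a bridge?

No

After removing f-d, the path f-e-i-g-b-c-d still connects them, so the edge is not a bridge.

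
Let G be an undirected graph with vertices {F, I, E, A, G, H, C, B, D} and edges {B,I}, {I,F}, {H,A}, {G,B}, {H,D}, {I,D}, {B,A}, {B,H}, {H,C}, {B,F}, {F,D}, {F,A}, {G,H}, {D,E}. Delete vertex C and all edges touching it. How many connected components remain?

1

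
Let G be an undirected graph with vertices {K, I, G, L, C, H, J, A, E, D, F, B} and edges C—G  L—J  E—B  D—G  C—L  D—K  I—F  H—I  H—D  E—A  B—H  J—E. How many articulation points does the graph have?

4

Removing D increases the component count from 1 to 2, so D is a cut vertex.
Removing E increases the component count from 1 to 2, so E is a cut vertex.
Removing H increases the component count from 1 to 2, so H is a cut vertex.
Likewise I is a cut vertex.
By contrast removing K leaves 1 component; it is not a cut vertex. No other vertex is a cut vertex either.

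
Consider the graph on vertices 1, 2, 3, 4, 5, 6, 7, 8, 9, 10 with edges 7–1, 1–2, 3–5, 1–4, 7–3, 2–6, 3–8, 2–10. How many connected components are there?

2

9 is isolated — a component by itself.
Starting from 1 we can reach 1, 2, 3, 4, 5, 6, 7, 8, 10. That is one component of size 9.
Total: 2 components.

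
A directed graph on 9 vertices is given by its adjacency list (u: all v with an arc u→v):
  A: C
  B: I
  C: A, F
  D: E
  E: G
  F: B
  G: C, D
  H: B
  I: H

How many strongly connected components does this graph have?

{D, E, G} are all mutually reachable — one SCC of size 3.
{B, H, I} are all mutually reachable — one SCC of size 3.
{A, C} are all mutually reachable — one SCC of size 2.
{F} is an SCC by itself.
That gives 4 strongly connected components.

4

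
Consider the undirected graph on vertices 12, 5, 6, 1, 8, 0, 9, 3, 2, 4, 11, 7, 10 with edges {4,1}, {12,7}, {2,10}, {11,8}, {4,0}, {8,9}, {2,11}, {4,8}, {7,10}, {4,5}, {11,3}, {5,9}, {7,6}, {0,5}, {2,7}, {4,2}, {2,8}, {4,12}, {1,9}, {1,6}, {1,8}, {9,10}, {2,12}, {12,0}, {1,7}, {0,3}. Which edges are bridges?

none

The edges on the cycle 4-2-11-3-0-4 are not bridges since each lies on that cycle.
Every edge lies on some cycle, so there are no bridges.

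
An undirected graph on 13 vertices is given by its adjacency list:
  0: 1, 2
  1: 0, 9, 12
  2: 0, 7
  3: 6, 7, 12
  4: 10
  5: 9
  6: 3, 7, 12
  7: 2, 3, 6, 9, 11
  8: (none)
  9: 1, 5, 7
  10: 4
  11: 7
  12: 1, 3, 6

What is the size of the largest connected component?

10

8 is isolated — a component by itself.
Starting from 4 we can reach 4, 10. That is one component of size 2.
Starting from 0 we can reach 0, 1, 2, 3, 5, 6, 7, 9, 11, 12. That is one component of size 10.
The largest has 10 vertices.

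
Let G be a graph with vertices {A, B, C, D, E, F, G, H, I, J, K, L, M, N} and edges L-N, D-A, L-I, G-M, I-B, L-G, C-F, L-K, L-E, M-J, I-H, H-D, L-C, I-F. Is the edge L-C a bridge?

No

After removing L-C, the path L-I-F-C still connects them, so the edge is not a bridge.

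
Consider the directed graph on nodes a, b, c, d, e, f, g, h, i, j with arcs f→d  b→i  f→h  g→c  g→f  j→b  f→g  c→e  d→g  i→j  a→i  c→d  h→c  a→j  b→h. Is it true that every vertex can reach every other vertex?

No

There is no directed path from e to g, so the graph is not strongly connected.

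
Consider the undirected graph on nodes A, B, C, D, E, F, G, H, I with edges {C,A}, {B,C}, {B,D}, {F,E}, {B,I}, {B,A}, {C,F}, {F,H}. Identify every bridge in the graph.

The edges on the cycle B-C-A-B are not bridges since each lies on that cycle.
But removing F—H disconnects F from H; removing B—I disconnects B from I; removing F—E disconnects F from E; removing B—D disconnects B from D — these are bridges.
In total 5 edges are bridges.

B-D, B-I, C-F, E-F, F-H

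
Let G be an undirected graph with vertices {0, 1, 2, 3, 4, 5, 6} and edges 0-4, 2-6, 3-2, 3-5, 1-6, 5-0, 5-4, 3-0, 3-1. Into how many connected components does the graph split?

Starting from 0 we can reach 0, 1, 2, 3, 4, 5, 6. That is one component of size 7.
Total: 1 component.

1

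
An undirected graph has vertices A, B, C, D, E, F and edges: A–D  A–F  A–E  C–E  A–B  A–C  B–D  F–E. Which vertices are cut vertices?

A

Removing A increases the component count from 1 to 2, so A is a cut vertex.
By contrast removing D leaves 1 component; it is not a cut vertex. No other vertex is a cut vertex either.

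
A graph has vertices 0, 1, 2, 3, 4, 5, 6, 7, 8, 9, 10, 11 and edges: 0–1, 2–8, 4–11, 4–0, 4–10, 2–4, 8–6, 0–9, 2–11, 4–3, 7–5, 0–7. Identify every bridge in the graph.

The edges on the cycle 2-4-11-2 are not bridges since each lies on that cycle.
But removing 4–0 disconnects 4 from 0; removing 0–9 disconnects 0 from 9; removing 7–5 disconnects 7 from 5; removing 2–8 disconnects 2 from 8 — these are bridges.
In total 9 edges are bridges.

0-1, 0-4, 0-7, 0-9, 10-4, 2-8, 3-4, 5-7, 6-8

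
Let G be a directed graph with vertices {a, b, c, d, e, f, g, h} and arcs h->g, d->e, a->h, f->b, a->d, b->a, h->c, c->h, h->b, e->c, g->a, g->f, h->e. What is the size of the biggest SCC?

8

{a, b, c, d, e, f, g, h} are all mutually reachable — one SCC of size 8.
The largest has 8 vertices.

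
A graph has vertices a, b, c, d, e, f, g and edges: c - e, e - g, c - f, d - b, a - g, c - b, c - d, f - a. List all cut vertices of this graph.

c

Removing c increases the component count from 1 to 2, so c is a cut vertex.
By contrast removing e leaves 1 component; it is not a cut vertex. No other vertex is a cut vertex either.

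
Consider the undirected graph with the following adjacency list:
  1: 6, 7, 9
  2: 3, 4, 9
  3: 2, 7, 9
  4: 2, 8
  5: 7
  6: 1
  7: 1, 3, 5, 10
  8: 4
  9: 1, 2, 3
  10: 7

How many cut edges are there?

5

The edges on the cycle 2-9-1-7-3-2 are not bridges since each lies on that cycle.
But removing 7-5 disconnects 7 from 5; removing 10-7 disconnects 10 from 7; removing 6-1 disconnects 6 from 1; removing 2-4 disconnects 2 from 4 — these are bridges.
In total 5 edges are bridges.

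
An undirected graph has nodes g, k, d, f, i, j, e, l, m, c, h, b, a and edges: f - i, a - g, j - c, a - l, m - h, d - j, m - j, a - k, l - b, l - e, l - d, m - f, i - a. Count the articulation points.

Removing a increases the component count from 1 to 3, so a is a cut vertex.
Removing j increases the component count from 1 to 2, so j is a cut vertex.
Removing l increases the component count from 1 to 3, so l is a cut vertex.
Likewise m is a cut vertex.
By contrast removing f leaves 1 component; it is not a cut vertex. No other vertex is a cut vertex either.

4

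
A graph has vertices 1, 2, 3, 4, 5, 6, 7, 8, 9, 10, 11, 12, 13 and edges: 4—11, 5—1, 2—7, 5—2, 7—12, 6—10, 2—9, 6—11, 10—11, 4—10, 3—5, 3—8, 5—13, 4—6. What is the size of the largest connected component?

9

Starting from 4 we can reach 4, 6, 10, 11. That is one component of size 4.
Starting from 1 we can reach 1, 2, 3, 5, 7, 8, 9, 12, 13. That is one component of size 9.
The largest has 9 vertices.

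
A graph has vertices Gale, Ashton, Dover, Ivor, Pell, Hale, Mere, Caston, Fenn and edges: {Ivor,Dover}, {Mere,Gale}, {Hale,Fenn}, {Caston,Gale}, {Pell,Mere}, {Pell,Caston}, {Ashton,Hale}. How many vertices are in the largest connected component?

4

Starting from Ivor we can reach Ivor, Dover. That is one component of size 2.
Starting from Fenn we can reach Fenn, Hale, Ashton. That is one component of size 3.
Starting from Gale we can reach Gale, Mere, Pell, Caston. That is one component of size 4.
The largest has 4 vertices.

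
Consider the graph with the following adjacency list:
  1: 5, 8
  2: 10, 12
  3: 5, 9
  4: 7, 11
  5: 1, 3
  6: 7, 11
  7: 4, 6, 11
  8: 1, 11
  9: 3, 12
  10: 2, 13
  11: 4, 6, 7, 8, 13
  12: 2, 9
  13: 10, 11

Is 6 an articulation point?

Deleting 6 leaves 1 component (was 1) (its neighbors 7, 11 remain connected to each other), so 6 is not a cut vertex.

No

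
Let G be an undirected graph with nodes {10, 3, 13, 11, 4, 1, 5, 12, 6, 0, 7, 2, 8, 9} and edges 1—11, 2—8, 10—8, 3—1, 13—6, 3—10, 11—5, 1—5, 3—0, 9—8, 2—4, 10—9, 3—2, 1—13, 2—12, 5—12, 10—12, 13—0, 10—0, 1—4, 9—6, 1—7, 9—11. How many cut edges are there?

1

The edges on the cycle 3-1-11-5-12-2-3 are not bridges since each lies on that cycle.
But removing 1—7 disconnects 1 from 7 — this is a bridge.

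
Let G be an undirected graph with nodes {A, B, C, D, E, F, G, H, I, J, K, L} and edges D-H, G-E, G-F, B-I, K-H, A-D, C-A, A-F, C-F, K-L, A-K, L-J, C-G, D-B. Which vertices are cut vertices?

Removing A increases the component count from 1 to 2, so A is a cut vertex.
Removing B increases the component count from 1 to 2, so B is a cut vertex.
Removing D increases the component count from 1 to 2, so D is a cut vertex.
Likewise G, K, L are cut vertices.
By contrast removing I leaves 1 component; it is not a cut vertex. No other vertex is a cut vertex either.

A, B, D, G, K, L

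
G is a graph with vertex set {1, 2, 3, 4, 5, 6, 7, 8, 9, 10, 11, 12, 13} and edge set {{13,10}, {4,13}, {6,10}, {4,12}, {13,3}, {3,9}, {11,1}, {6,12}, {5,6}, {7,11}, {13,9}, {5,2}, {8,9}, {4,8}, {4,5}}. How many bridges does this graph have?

3

The edges on the cycle 4-5-6-10-13-4 are not bridges since each lies on that cycle.
But removing 2 - 5 disconnects 2 from 5; removing 7 - 11 disconnects 7 from 11; removing 11 - 1 disconnects 11 from 1 — these are bridges.
That makes 3 bridges.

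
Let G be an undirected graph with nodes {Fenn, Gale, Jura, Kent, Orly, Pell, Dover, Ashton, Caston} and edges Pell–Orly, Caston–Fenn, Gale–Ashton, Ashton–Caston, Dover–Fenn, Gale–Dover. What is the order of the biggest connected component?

5

Jura is isolated — a component by itself.
Kent is isolated — a component by itself.
Starting from Orly we can reach Orly, Pell. That is one component of size 2.
Starting from Fenn we can reach Fenn, Gale, Dover, Ashton, Caston. That is one component of size 5.
The largest has 5 vertices.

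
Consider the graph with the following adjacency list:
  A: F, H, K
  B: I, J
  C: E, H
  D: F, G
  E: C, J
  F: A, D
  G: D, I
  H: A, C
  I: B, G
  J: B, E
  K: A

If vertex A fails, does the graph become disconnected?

Deleting A raises the number of components from 1 to 2, so A is a cut vertex.

Yes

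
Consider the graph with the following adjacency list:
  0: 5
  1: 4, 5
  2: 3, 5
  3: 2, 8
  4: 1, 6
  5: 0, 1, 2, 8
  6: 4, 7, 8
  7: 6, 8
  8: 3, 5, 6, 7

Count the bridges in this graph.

The edges on the cycle 5-8-7-6-4-1-5 are not bridges since each lies on that cycle.
But removing 5-0 disconnects 5 from 0 — this is a bridge.

1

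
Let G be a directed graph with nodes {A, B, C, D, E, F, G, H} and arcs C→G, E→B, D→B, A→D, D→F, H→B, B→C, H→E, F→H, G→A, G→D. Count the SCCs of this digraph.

1

{A, B, C, D, E, F, G, H} are all mutually reachable — one SCC of size 8.
That gives 1 strongly connected component.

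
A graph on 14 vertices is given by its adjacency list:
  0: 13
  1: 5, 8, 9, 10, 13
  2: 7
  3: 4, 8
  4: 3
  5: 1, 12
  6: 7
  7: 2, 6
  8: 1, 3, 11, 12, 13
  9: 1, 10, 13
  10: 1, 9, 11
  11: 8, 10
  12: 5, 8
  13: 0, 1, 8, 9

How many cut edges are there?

The edges on the cycle 1-8-11-10-1 are not bridges since each lies on that cycle.
But removing 8-3 disconnects 8 from 3; removing 2-7 disconnects 2 from 7; removing 3-4 disconnects 3 from 4; removing 13-0 disconnects 13 from 0 — these are bridges.
In total 5 edges are bridges.

5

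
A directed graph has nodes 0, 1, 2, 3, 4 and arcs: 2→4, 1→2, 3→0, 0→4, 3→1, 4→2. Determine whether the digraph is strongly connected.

There is no directed path from 0 to 3, so the graph is not strongly connected.

No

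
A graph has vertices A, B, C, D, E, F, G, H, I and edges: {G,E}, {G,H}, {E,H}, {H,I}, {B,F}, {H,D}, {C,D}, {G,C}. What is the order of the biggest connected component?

A is isolated — a component by itself.
Starting from B we can reach B, F. That is one component of size 2.
Starting from C we can reach C, D, E, G, H, I. That is one component of size 6.
The largest has 6 vertices.

6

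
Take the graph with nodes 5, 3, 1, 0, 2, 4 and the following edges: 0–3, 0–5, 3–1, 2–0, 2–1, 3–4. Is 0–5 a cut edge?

Removing 0–5 leaves no path between 0 and 5: the component count goes from 1 to 2. So it is a bridge.

Yes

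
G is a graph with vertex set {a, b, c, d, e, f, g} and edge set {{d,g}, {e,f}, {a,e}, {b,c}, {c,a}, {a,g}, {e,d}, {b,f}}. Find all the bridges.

none

The edges on the cycle b-c-a-e-f-b are not bridges since each lies on that cycle.
Every edge lies on some cycle, so there are no bridges.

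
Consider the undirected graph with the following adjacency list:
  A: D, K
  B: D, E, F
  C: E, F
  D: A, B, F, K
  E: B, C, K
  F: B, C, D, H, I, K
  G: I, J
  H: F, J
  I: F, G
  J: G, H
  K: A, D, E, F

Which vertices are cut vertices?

F

Removing F increases the component count from 1 to 2, so F is a cut vertex.
By contrast removing I leaves 1 component; it is not a cut vertex. No other vertex is a cut vertex either.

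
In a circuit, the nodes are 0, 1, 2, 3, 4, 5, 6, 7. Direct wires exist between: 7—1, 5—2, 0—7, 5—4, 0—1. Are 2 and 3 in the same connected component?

No

The component containing 2 is {2, 4, 5}, and 3 is not in it.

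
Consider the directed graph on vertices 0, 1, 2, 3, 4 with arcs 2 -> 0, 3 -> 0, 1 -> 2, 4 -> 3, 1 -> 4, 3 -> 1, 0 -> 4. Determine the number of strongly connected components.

1

{0, 1, 2, 3, 4} are all mutually reachable — one SCC of size 5.
That gives 1 strongly connected component.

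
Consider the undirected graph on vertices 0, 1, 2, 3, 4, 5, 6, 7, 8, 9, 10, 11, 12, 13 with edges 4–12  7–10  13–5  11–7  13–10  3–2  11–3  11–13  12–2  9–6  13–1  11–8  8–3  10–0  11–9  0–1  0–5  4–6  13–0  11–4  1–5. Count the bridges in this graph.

The edges on the cycle 11-9-6-4-11 are not bridges since each lies on that cycle.
Every edge lies on some cycle, so there are no bridges.

0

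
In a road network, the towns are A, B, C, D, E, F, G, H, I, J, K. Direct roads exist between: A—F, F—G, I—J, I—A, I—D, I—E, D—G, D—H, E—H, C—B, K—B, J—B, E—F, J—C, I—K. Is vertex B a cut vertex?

Deleting B leaves 1 component (was 1) (its neighbors C, J, K remain connected to each other), so B is not a cut vertex.

No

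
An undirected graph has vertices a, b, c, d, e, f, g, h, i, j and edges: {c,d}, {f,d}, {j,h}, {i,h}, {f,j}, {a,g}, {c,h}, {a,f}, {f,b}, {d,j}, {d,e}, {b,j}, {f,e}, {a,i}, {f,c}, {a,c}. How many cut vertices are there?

Removing a increases the component count from 1 to 2, so a is a cut vertex.
By contrast removing j leaves 1 component; it is not a cut vertex. No other vertex is a cut vertex either.

1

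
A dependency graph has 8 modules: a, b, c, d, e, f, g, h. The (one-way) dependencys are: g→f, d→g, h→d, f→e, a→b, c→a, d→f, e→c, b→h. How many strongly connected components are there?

1

{a, b, c, d, e, f, g, h} are all mutually reachable — one SCC of size 8.
That gives 1 strongly connected component.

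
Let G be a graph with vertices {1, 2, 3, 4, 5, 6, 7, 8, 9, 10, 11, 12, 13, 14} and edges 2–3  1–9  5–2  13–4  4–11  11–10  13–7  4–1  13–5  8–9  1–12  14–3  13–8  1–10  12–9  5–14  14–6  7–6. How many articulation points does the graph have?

Removing 13 increases the component count from 1 to 2, so 13 is a cut vertex.
By contrast removing 12 leaves 1 component; it is not a cut vertex. No other vertex is a cut vertex either.

1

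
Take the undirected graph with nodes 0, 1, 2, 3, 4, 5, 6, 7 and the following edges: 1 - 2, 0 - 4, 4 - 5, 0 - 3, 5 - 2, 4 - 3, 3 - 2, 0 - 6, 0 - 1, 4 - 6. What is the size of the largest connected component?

7

7 is isolated — a component by itself.
Starting from 0 we can reach 0, 1, 2, 3, 4, 5, 6. That is one component of size 7.
The largest has 7 vertices.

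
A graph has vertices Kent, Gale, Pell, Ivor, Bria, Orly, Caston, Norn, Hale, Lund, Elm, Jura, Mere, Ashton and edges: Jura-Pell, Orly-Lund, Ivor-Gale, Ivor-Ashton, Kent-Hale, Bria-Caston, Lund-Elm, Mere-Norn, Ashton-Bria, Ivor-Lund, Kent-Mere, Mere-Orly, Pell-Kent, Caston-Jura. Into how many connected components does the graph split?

Starting from Elm we can reach Elm, Bria, Gale, Hale, Ivor, Jura, Kent, Lund, Mere, Norn, Orly, Pell, Ashton, Caston. That is one component of size 14.
Total: 1 component.

1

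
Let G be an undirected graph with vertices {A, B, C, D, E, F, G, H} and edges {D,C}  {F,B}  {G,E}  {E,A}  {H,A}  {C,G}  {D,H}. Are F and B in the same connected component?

Yes

From F we can reach B, F, which includes B.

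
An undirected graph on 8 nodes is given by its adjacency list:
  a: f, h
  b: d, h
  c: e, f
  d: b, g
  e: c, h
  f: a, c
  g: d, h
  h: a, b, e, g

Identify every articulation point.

h

Removing h increases the component count from 1 to 2, so h is a cut vertex.
By contrast removing b leaves 1 component; it is not a cut vertex. No other vertex is a cut vertex either.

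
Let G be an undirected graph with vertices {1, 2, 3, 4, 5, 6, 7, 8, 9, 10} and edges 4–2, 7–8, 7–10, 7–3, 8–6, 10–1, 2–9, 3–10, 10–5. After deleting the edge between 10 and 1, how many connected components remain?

3

Before removal there are 2 components.
10–1 is a bridge — removing it separates 10's side from 1's side.
After removal: 3 components.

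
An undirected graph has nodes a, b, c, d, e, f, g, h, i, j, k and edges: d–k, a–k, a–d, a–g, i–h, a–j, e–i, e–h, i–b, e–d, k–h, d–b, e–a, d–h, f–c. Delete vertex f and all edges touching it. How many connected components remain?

2

With f gone, the remaining components are: {c}; {a, b, d, e, g, h, i, j, k}.
That is 2 components.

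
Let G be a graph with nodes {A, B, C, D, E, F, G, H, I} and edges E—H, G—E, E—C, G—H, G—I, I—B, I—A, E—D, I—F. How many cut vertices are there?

Removing E increases the component count from 1 to 3, so E is a cut vertex.
Removing G increases the component count from 1 to 2, so G is a cut vertex.
Removing I increases the component count from 1 to 4, so I is a cut vertex.
By contrast removing B leaves 1 component; it is not a cut vertex. No other vertex is a cut vertex either.

3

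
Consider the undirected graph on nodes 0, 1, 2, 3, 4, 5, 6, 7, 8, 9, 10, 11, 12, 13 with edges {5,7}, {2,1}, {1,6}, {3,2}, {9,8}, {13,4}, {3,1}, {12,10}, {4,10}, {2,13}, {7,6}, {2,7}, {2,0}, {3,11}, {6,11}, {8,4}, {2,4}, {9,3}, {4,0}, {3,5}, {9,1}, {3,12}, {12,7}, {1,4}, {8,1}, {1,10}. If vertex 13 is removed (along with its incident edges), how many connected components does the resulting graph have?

1

With 13 gone, the remaining components are: {0, 1, 2, 3, 4, 5, 6, 7, 8, 9, 10, 11, 12}.
That is 1 component.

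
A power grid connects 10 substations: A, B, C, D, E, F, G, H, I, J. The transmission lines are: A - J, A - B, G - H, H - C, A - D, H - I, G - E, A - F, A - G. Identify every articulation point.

A, G, H

Removing A increases the component count from 1 to 5, so A is a cut vertex.
Removing G increases the component count from 1 to 3, so G is a cut vertex.
Removing H increases the component count from 1 to 3, so H is a cut vertex.
By contrast removing C leaves 1 component; it is not a cut vertex. No other vertex is a cut vertex either.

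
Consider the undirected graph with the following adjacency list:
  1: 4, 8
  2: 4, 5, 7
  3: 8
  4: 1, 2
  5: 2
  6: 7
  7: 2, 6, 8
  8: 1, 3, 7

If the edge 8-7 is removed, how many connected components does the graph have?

8 and 7 are still connected via 8-1-4-2-7, so the component count stays at 1.

1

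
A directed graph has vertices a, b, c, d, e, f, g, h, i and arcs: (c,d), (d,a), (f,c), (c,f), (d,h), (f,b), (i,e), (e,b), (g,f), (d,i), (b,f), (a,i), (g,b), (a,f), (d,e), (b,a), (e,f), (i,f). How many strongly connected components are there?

3

{a, b, c, d, e, f, i} are all mutually reachable — one SCC of size 7.
{g} is an SCC by itself.
{h} is an SCC by itself.
That gives 3 strongly connected components.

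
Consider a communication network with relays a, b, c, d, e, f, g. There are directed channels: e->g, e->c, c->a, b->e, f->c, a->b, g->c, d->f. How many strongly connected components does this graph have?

{a, b, c, e, g} are all mutually reachable — one SCC of size 5.
{d} is an SCC by itself.
{f} is an SCC by itself.
That gives 3 strongly connected components.

3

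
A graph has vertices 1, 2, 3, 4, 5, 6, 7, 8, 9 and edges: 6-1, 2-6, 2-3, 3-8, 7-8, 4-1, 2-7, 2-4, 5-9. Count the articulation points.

Removing 2 increases the component count from 2 to 3, so 2 is a cut vertex.
By contrast removing 4 leaves 2 components; it is not a cut vertex. No other vertex is a cut vertex either.

1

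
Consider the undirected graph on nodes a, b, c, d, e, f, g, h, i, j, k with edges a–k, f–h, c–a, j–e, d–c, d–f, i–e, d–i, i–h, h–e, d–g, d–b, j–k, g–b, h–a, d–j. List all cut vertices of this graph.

d

Removing d increases the component count from 1 to 2, so d is a cut vertex.
By contrast removing j leaves 1 component; it is not a cut vertex. No other vertex is a cut vertex either.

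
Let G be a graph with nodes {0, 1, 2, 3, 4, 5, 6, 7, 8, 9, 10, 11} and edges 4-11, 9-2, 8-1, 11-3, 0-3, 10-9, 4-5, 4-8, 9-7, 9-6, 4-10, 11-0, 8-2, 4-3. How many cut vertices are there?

Removing 4 increases the component count from 1 to 3, so 4 is a cut vertex.
Removing 8 increases the component count from 1 to 2, so 8 is a cut vertex.
Removing 9 increases the component count from 1 to 3, so 9 is a cut vertex.
By contrast removing 6 leaves 1 component; it is not a cut vertex. No other vertex is a cut vertex either.

3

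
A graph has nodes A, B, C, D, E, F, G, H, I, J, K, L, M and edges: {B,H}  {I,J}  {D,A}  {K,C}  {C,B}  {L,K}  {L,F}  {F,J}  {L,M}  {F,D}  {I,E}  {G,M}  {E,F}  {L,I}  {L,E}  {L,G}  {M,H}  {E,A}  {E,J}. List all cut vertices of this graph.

Removing L increases the component count from 1 to 2, so L is a cut vertex.
By contrast removing C leaves 1 component; it is not a cut vertex. No other vertex is a cut vertex either.

L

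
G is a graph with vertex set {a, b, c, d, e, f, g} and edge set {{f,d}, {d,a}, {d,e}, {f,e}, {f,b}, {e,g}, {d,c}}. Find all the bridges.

The edges on the cycle f-d-e-f are not bridges since each lies on that cycle.
But removing d-c disconnects d from c; removing e-g disconnects e from g; removing d-a disconnects d from a; removing f-b disconnects f from b — these are bridges.

a-d, b-f, c-d, e-g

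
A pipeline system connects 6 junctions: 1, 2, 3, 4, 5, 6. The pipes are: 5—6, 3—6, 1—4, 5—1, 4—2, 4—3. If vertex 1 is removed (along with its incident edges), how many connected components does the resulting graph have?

1

With 1 gone, the remaining components are: {2, 3, 4, 5, 6}.
That is 1 component.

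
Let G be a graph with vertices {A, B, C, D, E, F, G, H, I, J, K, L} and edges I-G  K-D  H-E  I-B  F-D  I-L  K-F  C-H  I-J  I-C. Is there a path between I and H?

Yes

From I we can reach B, C, E, G, H, I, J, L, which includes H.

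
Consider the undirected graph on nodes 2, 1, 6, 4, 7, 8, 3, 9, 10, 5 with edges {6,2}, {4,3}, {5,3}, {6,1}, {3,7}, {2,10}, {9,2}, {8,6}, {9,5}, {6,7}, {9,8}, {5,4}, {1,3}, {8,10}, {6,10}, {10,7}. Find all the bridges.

The edges on the cycle 9-8-6-1-3-4-5-9 are not bridges since each lies on that cycle.
Every edge lies on some cycle, so there are no bridges.

none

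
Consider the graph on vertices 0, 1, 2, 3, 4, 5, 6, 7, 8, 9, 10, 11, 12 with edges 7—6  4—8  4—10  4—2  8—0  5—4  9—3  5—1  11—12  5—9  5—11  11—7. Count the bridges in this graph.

12

removing 9—3 disconnects 9 from 3; removing 1—5 disconnects 1 from 5; removing 4—8 disconnects 4 from 8; removing 4—10 disconnects 4 from 10 — these are bridges.
In total 12 edges are bridges.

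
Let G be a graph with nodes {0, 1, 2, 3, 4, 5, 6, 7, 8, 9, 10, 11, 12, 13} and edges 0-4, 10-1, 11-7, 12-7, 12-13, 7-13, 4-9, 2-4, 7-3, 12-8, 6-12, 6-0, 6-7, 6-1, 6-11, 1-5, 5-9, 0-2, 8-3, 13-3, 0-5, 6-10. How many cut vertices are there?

Removing 6 increases the component count from 1 to 2, so 6 is a cut vertex.
By contrast removing 3 leaves 1 component; it is not a cut vertex. No other vertex is a cut vertex either.

1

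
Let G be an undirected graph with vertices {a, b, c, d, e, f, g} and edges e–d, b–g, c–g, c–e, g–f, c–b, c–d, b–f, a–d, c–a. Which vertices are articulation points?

Removing c increases the component count from 1 to 2, so c is a cut vertex.
By contrast removing f leaves 1 component; it is not a cut vertex. No other vertex is a cut vertex either.

c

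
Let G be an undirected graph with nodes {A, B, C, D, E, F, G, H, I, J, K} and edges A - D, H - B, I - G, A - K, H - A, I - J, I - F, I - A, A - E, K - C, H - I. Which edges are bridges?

A-D, A-E, A-K, B-H, C-K, F-I, G-I, I-J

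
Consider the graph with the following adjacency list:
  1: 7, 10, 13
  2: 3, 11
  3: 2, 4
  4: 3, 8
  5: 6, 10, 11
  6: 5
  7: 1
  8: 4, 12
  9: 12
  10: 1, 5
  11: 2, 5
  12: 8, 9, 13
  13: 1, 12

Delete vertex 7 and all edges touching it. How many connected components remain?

With 7 gone, the remaining components are: {1, 2, 3, 4, 5, 6, 8, 9, 10, 11, 12, 13}.
That is 1 component.

1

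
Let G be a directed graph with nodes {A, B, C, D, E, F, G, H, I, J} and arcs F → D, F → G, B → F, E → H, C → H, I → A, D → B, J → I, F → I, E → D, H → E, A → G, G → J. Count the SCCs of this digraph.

4

{A, G, I, J} are all mutually reachable — one SCC of size 4.
{B, D, F} are all mutually reachable — one SCC of size 3.
{E, H} are all mutually reachable — one SCC of size 2.
{C} is an SCC by itself.
That gives 4 strongly connected components.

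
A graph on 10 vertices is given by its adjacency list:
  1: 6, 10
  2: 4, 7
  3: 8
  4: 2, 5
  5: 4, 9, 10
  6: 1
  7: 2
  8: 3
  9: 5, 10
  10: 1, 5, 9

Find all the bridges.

The edges on the cycle 10-9-5-10 are not bridges since each lies on that cycle.
But removing 10-1 disconnects 10 from 1; removing 4-2 disconnects 4 from 2; removing 8-3 disconnects 8 from 3; removing 1-6 disconnects 1 from 6 — these are bridges.
In total 6 edges are bridges.

1-10, 1-6, 2-4, 2-7, 3-8, 4-5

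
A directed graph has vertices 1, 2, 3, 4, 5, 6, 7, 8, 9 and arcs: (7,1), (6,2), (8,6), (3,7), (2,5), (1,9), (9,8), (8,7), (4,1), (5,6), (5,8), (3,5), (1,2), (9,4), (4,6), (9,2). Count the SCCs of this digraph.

{1, 2, 4, 5, 6, 7, 8, 9} are all mutually reachable — one SCC of size 8.
{3} is an SCC by itself.
That gives 2 strongly connected components.

2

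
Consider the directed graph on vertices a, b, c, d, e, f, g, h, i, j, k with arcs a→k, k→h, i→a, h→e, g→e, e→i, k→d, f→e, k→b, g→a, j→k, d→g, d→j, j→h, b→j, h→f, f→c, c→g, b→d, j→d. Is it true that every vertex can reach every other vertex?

From h we can reach every vertex (a, b, c, d, e, f, g, h, i, j, k), and every vertex can reach h (a, b, c, d, e, f, g, h, i, j, k). So the whole graph is one strongly connected component.

Yes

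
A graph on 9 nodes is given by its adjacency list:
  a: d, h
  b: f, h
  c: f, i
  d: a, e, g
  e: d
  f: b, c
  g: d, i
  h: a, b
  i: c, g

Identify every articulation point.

Removing d increases the component count from 1 to 2, so d is a cut vertex.
By contrast removing c leaves 1 component; it is not a cut vertex. No other vertex is a cut vertex either.

d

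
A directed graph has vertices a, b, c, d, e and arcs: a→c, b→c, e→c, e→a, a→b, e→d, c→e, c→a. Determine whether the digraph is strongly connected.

No

There is no directed path from d to c, so the graph is not strongly connected.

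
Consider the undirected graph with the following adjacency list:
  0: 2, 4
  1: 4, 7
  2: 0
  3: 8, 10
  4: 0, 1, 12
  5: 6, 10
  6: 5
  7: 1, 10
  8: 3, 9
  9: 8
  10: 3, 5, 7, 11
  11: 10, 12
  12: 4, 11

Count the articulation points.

Removing 0 increases the component count from 1 to 2, so 0 is a cut vertex.
Removing 3 increases the component count from 1 to 2, so 3 is a cut vertex.
Removing 4 increases the component count from 1 to 2, so 4 is a cut vertex.
Likewise 5, 8, 10 are cut vertices.
By contrast removing 6 leaves 1 component; it is not a cut vertex. No other vertex is a cut vertex either.

6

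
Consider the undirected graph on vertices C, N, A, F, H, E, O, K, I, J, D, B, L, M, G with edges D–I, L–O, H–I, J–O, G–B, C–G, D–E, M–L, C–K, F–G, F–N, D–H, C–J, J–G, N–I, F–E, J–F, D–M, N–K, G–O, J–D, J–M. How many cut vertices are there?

1

Removing G increases the component count from 2 to 3, so G is a cut vertex.
By contrast removing E leaves 2 components; it is not a cut vertex. No other vertex is a cut vertex either.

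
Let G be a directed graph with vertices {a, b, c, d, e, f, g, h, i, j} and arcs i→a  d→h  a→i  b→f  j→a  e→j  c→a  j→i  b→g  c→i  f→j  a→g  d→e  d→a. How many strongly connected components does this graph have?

9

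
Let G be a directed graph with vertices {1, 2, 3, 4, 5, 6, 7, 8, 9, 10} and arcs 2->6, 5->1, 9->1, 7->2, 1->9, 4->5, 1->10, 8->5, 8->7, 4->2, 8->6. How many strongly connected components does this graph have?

9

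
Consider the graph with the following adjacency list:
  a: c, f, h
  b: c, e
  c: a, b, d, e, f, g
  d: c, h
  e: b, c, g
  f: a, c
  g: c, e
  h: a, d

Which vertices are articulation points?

Removing c increases the component count from 1 to 2, so c is a cut vertex.
By contrast removing e leaves 1 component; it is not a cut vertex. No other vertex is a cut vertex either.

c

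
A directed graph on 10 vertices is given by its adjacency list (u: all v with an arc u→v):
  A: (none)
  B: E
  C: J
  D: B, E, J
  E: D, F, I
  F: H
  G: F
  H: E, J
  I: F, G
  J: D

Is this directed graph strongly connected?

There is no directed path from C to A, so the graph is not strongly connected.

No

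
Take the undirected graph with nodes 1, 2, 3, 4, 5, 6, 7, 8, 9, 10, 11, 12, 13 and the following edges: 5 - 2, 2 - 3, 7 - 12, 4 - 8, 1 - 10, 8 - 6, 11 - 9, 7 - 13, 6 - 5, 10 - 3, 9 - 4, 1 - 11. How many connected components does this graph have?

Starting from 7 we can reach 7, 12, 13. That is one component of size 3.
Starting from 1 we can reach 1, 2, 3, 4, 5, 6, 8, 9, 10, 11. That is one component of size 10.
Total: 2 components.

2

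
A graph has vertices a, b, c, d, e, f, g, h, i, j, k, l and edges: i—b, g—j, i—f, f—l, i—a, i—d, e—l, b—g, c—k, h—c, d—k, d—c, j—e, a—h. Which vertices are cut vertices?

Removing i increases the component count from 1 to 2, so i is a cut vertex.
By contrast removing b leaves 1 component; it is not a cut vertex. No other vertex is a cut vertex either.

i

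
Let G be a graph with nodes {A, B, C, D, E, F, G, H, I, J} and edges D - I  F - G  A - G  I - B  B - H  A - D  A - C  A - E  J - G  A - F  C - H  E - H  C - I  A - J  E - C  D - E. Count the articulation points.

1

Removing A increases the component count from 1 to 2, so A is a cut vertex.
By contrast removing B leaves 1 component; it is not a cut vertex. No other vertex is a cut vertex either.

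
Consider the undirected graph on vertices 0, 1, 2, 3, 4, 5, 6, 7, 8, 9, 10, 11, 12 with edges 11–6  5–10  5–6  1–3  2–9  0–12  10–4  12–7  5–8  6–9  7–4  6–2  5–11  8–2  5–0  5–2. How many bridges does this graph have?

1

The edges on the cycle 5-8-2-5 are not bridges since each lies on that cycle.
But removing 1–3 disconnects 1 from 3 — this is a bridge.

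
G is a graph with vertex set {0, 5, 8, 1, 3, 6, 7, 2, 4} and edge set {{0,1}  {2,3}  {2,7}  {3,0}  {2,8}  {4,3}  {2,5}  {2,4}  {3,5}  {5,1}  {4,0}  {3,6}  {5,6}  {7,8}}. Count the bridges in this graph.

The edges on the cycle 2-7-8-2 are not bridges since each lies on that cycle.
Every edge lies on some cycle, so there are no bridges.

0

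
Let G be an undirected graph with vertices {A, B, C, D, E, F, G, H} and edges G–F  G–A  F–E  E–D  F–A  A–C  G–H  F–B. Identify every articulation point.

A, E, F, G

Removing A increases the component count from 1 to 2, so A is a cut vertex.
Removing E increases the component count from 1 to 2, so E is a cut vertex.
Removing F increases the component count from 1 to 3, so F is a cut vertex.
Likewise G is a cut vertex.
By contrast removing C leaves 1 component; it is not a cut vertex. No other vertex is a cut vertex either.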